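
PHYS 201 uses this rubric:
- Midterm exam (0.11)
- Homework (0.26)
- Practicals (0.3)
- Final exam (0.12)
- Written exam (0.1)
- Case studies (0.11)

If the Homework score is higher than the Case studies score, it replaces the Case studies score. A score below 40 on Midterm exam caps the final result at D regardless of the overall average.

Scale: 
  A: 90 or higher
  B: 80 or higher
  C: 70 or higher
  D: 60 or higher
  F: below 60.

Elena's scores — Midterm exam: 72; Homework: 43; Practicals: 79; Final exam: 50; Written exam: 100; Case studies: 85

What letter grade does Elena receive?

D

Homework (43) ≤ Case studies (85), so Case studies stays at 85.
Midterm exam score 72 ≥ 40: minimum met.
Weighted total:
  Midterm exam 72 × 0.11 = 7.92
  Homework 43 × 0.26 = 11.18
  Practicals 79 × 0.3 = 23.7
  Final exam 50 × 0.12 = 6
  Written exam 100 × 0.1 = 10
  Case studies 85 × 0.11 = 9.35
Sum = 68.15
68.15 is ≥ 60 and < 70 → D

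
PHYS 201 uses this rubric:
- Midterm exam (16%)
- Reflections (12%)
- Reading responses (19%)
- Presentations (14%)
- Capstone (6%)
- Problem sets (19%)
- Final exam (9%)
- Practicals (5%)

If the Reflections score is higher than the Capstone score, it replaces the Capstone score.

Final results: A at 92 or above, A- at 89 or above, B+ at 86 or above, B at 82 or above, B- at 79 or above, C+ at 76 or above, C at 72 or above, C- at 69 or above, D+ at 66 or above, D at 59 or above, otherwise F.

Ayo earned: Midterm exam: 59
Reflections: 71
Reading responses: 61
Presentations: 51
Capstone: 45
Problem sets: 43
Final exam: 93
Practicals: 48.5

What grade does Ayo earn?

Reflections (71) > Capstone (45), so Capstone counts as 71.
Weighted total:
  Midterm exam 59 × 0.16 = 9.44
  Reflections 71 × 0.12 = 8.52
  Reading responses 61 × 0.19 = 11.59
  Presentations 51 × 0.14 = 7.14
  Capstone 71 × 0.06 = 4.26
  Problem sets 43 × 0.19 = 8.17
  Final exam 93 × 0.09 = 8.37
  Practicals 48.5 × 0.05 = 2.425
Sum = 59.915
59.915 is ≥ 59 and < 66 → D

D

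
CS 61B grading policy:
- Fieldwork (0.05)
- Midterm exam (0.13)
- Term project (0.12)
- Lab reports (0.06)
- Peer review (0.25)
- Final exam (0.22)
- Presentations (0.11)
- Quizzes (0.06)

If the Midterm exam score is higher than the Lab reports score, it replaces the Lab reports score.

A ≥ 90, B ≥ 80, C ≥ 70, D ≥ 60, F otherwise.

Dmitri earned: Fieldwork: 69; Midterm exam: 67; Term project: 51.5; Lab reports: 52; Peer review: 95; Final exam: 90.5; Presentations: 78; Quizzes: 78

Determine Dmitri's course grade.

Midterm exam (67) > Lab reports (52), so Lab reports counts as 67.
Weighted total:
  Fieldwork 69 × 0.05 = 3.45
  Midterm exam 67 × 0.13 = 8.71
  Term project 51.5 × 0.12 = 6.18
  Lab reports 67 × 0.06 = 4.02
  Peer review 95 × 0.25 = 23.75
  Final exam 90.5 × 0.22 = 19.91
  Presentations 78 × 0.11 = 8.58
  Quizzes 78 × 0.06 = 4.68
Sum = 79.28
79.28 is ≥ 70 and < 80 → C

C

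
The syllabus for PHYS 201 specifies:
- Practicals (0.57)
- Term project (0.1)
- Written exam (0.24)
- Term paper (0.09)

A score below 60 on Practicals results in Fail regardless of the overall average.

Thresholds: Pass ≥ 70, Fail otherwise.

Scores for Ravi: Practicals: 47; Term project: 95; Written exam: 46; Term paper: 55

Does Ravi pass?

Fail

Practicals score 47 < 60: minimum not met.
Weighted total:
  Practicals 47 × 0.57 = 26.79
  Term project 95 × 0.1 = 9.5
  Written exam 46 × 0.24 = 11.04
  Term paper 55 × 0.09 = 4.95
Sum = 52.28
Because the Practicals minimum was not met, the result is Fail.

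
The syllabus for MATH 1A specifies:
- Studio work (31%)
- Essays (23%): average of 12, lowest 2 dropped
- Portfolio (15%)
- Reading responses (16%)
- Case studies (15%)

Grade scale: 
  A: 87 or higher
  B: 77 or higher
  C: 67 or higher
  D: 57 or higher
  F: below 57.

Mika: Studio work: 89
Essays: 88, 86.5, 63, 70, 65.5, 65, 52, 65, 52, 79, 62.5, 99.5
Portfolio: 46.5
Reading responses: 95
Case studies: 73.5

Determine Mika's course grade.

B

Essays: drop 52, 52 → average of remaining 10 = 744/10 = 74.4
Weighted total:
  Studio work 89 × 0.31 = 27.59
  Essays 74.4 × 0.23 = 17.112
  Portfolio 46.5 × 0.15 = 6.975
  Reading responses 95 × 0.16 = 15.2
  Case studies 73.5 × 0.15 = 11.025
Sum = 77.902
77.902 is ≥ 77 and < 87 → B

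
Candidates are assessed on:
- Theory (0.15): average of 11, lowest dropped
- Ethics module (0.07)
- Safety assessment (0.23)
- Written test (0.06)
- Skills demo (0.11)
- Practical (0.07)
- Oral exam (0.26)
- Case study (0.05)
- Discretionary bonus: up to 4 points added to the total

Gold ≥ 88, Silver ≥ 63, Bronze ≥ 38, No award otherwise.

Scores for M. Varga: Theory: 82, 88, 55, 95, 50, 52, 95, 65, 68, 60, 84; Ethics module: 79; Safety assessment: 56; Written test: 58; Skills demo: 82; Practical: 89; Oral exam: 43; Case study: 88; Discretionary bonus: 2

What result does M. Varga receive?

Theory: drop 50 → average of remaining 10 = 744/10 = 74.4
Weighted total:
  Theory 74.4 × 0.15 = 11.16
  Ethics module 79 × 0.07 = 5.53
  Safety assessment 56 × 0.23 = 12.88
  Written test 58 × 0.06 = 3.48
  Skills demo 82 × 0.11 = 9.02
  Practical 89 × 0.07 = 6.23
  Oral exam 43 × 0.26 = 11.18
  Case study 88 × 0.05 = 4.4
Sum = 63.88
Discretionary bonus: 63.88 + 2 = 65.88
65.88 is ≥ 63 and < 88 → Silver

Silver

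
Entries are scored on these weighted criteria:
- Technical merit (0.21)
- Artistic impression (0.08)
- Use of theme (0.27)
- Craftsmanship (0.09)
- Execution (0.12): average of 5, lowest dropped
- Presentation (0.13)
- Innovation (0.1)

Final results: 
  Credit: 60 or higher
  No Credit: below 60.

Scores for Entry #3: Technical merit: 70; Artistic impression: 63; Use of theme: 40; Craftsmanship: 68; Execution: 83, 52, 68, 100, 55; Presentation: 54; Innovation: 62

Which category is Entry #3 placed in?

Execution: drop 52 → average of remaining 4 = 306/4 = 76.5
Weighted total:
  Technical merit 70 × 0.21 = 14.7
  Artistic impression 63 × 0.08 = 5.04
  Use of theme 40 × 0.27 = 10.8
  Craftsmanship 68 × 0.09 = 6.12
  Execution 76.5 × 0.12 = 9.18
  Presentation 54 × 0.13 = 7.02
  Innovation 62 × 0.1 = 6.2
Sum = 59.06
59.06 < 60 → No Credit

No Credit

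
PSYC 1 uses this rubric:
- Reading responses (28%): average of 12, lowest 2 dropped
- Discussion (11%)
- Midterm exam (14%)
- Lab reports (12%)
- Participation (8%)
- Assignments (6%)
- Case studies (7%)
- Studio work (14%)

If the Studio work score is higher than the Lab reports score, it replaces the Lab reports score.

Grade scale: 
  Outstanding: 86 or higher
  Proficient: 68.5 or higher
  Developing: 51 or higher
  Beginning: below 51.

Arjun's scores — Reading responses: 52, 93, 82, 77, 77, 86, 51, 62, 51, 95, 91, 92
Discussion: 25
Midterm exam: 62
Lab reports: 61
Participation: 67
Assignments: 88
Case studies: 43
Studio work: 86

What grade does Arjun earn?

Proficient

Reading responses: drop 51, 51 → average of remaining 10 = 807/10 = 80.7
Studio work (86) > Lab reports (61), so Lab reports counts as 86.
Weighted total:
  Reading responses 80.7 × 0.28 = 22.596
  Discussion 25 × 0.11 = 2.75
  Midterm exam 62 × 0.14 = 8.68
  Lab reports 86 × 0.12 = 10.32
  Participation 67 × 0.08 = 5.36
  Assignments 88 × 0.06 = 5.28
  Case studies 43 × 0.07 = 3.01
  Studio work 86 × 0.14 = 12.04
Sum = 70.036
70.036 is ≥ 68.5 and < 86 → Proficient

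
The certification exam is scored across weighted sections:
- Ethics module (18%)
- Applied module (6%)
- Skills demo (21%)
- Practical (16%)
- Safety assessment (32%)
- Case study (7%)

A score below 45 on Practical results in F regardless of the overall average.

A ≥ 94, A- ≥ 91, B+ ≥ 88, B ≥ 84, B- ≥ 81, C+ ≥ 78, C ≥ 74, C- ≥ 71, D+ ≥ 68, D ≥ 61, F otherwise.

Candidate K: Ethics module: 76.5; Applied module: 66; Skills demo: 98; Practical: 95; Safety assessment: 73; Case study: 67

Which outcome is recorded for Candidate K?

Practical score 95 ≥ 45: minimum met.
Weighted total:
  Ethics module 76.5 × 0.18 = 13.77
  Applied module 66 × 0.06 = 3.96
  Skills demo 98 × 0.21 = 20.58
  Practical 95 × 0.16 = 15.2
  Safety assessment 73 × 0.32 = 23.36
  Case study 67 × 0.07 = 4.69
Sum = 81.56
81.56 is ≥ 81 and < 84 → B-

B-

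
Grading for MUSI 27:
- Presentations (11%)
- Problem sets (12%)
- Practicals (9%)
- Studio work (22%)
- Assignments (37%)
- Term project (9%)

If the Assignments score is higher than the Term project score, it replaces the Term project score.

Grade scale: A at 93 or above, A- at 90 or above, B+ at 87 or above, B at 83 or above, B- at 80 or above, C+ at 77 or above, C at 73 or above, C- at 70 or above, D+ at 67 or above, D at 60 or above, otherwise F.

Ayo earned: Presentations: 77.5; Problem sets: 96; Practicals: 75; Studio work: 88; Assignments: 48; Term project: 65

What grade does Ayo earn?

Assignments (48) ≤ Term project (65), so Term project stays at 65.
Weighted total:
  Presentations 77.5 × 0.11 = 8.525
  Problem sets 96 × 0.12 = 11.52
  Practicals 75 × 0.09 = 6.75
  Studio work 88 × 0.22 = 19.36
  Assignments 48 × 0.37 = 17.76
  Term project 65 × 0.09 = 5.85
Sum = 69.765
69.765 is ≥ 67 and < 70 → D+

D+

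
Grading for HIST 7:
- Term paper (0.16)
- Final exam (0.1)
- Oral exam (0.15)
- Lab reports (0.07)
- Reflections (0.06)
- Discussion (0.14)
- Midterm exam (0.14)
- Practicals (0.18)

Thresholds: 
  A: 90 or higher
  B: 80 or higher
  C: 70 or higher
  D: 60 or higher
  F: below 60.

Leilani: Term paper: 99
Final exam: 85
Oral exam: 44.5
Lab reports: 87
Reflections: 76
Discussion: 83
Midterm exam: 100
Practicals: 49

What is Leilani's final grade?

Weighted total:
  Term paper 99 × 0.16 = 15.84
  Final exam 85 × 0.1 = 8.5
  Oral exam 44.5 × 0.15 = 6.675
  Lab reports 87 × 0.07 = 6.09
  Reflections 76 × 0.06 = 4.56
  Discussion 83 × 0.14 = 11.62
  Midterm exam 100 × 0.14 = 14
  Practicals 49 × 0.18 = 8.82
Sum = 76.105
76.105 is ≥ 70 and < 80 → C

C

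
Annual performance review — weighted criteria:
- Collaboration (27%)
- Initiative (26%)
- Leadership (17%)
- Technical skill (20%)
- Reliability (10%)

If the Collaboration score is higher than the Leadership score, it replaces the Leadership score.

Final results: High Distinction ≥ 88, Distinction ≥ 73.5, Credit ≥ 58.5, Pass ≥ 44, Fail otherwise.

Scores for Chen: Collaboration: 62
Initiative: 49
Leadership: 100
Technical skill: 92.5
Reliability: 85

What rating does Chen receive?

Credit

Collaboration (62) ≤ Leadership (100), so Leadership stays at 100.
Weighted total:
  Collaboration 62 × 0.27 = 16.74
  Initiative 49 × 0.26 = 12.74
  Leadership 100 × 0.17 = 17
  Technical skill 92.5 × 0.2 = 18.5
  Reliability 85 × 0.1 = 8.5
Sum = 73.48
73.48 is ≥ 58.5 and < 73.5 → Credit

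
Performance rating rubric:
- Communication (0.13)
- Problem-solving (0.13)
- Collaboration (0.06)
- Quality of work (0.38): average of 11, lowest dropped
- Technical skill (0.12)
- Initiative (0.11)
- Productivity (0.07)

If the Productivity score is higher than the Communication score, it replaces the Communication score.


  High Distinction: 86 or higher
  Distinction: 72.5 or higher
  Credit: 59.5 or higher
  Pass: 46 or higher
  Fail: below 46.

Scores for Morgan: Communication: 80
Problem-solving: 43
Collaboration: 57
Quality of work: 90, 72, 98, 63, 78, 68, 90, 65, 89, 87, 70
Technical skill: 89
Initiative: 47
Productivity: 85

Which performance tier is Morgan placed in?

Quality of work: drop 63 → average of remaining 10 = 807/10 = 80.7
Productivity (85) > Communication (80), so Communication counts as 85.
Weighted total:
  Communication 85 × 0.13 = 11.05
  Problem-solving 43 × 0.13 = 5.59
  Collaboration 57 × 0.06 = 3.42
  Quality of work 80.7 × 0.38 = 30.666
  Technical skill 89 × 0.12 = 10.68
  Initiative 47 × 0.11 = 5.17
  Productivity 85 × 0.07 = 5.95
Sum = 72.526
72.526 is ≥ 72.5 and < 86 → Distinction

Distinction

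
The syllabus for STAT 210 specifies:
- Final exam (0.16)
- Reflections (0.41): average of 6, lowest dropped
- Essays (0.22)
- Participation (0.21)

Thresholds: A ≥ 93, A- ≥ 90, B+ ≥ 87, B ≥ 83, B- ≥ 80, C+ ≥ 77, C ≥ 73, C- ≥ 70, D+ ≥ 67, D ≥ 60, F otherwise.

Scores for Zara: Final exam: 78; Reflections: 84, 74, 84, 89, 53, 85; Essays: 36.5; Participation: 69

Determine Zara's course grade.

Reflections: drop 53 → average of remaining 5 = 416/5 = 83.2
Weighted total:
  Final exam 78 × 0.16 = 12.48
  Reflections 83.2 × 0.41 = 34.112
  Essays 36.5 × 0.22 = 8.03
  Participation 69 × 0.21 = 14.49
Sum = 69.112
69.112 is ≥ 67 and < 70 → D+

D+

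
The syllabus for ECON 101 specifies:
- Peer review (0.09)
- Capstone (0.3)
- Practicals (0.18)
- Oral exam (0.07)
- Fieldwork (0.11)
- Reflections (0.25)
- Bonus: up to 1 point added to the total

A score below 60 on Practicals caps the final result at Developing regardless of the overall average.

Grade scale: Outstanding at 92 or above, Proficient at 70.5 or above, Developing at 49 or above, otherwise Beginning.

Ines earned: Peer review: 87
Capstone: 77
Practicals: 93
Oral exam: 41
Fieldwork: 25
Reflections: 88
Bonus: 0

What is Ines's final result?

Proficient

Practicals score 93 ≥ 60: minimum met.
Weighted total:
  Peer review 87 × 0.09 = 7.83
  Capstone 77 × 0.3 = 23.1
  Practicals 93 × 0.18 = 16.74
  Oral exam 41 × 0.07 = 2.87
  Fieldwork 25 × 0.11 = 2.75
  Reflections 88 × 0.25 = 22
Sum = 75.29
Bonus: 75.29 + 0 = 75.29
75.29 is ≥ 70.5 and < 92 → Proficient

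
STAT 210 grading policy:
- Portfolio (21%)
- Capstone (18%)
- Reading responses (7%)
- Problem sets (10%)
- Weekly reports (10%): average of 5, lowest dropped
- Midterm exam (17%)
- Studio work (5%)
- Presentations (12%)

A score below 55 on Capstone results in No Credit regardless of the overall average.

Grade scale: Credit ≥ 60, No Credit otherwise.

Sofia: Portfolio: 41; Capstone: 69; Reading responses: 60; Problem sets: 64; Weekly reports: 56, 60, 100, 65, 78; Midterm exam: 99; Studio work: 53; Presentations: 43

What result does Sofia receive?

Credit

Weekly reports: drop 56 → average of remaining 4 = 303/4 = 75.75
Capstone score 69 ≥ 55: minimum met.
Weighted total:
  Portfolio 41 × 0.21 = 8.61
  Capstone 69 × 0.18 = 12.42
  Reading responses 60 × 0.07 = 4.2
  Problem sets 64 × 0.1 = 6.4
  Weekly reports 75.75 × 0.1 = 7.575
  Midterm exam 99 × 0.17 = 16.83
  Studio work 53 × 0.05 = 2.65
  Presentations 43 × 0.12 = 5.16
Sum = 63.845
63.845 ≥ 60 → Credit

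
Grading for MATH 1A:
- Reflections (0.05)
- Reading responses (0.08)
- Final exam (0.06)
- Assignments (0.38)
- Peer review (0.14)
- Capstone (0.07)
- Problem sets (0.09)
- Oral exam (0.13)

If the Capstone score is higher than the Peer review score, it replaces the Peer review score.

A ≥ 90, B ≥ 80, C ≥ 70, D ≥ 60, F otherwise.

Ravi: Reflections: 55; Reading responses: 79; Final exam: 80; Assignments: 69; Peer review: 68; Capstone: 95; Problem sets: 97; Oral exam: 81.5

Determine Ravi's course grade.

C

Capstone (95) > Peer review (68), so Peer review counts as 95.
Weighted total:
  Reflections 55 × 0.05 = 2.75
  Reading responses 79 × 0.08 = 6.32
  Final exam 80 × 0.06 = 4.8
  Assignments 69 × 0.38 = 26.22
  Peer review 95 × 0.14 = 13.3
  Capstone 95 × 0.07 = 6.65
  Problem sets 97 × 0.09 = 8.73
  Oral exam 81.5 × 0.13 = 10.595
Sum = 79.365
79.365 is ≥ 70 and < 80 → C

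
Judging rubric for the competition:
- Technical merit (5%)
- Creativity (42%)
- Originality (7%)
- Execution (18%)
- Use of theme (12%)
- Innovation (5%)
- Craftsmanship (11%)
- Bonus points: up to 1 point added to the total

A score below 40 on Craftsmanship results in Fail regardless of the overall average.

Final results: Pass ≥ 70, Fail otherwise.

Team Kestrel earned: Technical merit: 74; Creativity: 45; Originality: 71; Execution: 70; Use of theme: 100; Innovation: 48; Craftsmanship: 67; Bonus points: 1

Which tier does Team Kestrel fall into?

Craftsmanship score 67 ≥ 40: minimum met.
Weighted total:
  Technical merit 74 × 0.05 = 3.7
  Creativity 45 × 0.42 = 18.9
  Originality 71 × 0.07 = 4.97
  Execution 70 × 0.18 = 12.6
  Use of theme 100 × 0.12 = 12
  Innovation 48 × 0.05 = 2.4
  Craftsmanship 67 × 0.11 = 7.37
Sum = 61.94
Bonus points: 61.94 + 1 = 62.94
62.94 < 70 → Fail

Fail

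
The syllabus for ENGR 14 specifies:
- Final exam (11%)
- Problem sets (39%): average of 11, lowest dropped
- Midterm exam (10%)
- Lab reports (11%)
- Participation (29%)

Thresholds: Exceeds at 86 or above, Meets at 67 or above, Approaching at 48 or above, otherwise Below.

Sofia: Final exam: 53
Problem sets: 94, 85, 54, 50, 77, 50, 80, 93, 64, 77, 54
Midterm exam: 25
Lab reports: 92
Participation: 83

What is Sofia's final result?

Problem sets: drop 50 → average of remaining 10 = 728/10 = 72.8
Weighted total:
  Final exam 53 × 0.11 = 5.83
  Problem sets 72.8 × 0.39 = 28.392
  Midterm exam 25 × 0.1 = 2.5
  Lab reports 92 × 0.11 = 10.12
  Participation 83 × 0.29 = 24.07
Sum = 70.912
70.912 is ≥ 67 and < 86 → Meets

Meets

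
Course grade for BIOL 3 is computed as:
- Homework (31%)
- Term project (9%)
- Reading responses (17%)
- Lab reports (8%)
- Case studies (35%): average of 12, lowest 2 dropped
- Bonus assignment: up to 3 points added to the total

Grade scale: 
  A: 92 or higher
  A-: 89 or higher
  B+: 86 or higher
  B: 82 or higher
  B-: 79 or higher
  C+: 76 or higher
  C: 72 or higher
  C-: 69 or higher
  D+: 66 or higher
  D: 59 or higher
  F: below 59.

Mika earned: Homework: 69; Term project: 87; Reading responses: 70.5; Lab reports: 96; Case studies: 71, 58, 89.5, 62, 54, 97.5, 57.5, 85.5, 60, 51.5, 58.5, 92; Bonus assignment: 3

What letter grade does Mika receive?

C+

Case studies: drop 51.5, 54 → average of remaining 10 = 731.5/10 = 73.15
Weighted total:
  Homework 69 × 0.31 = 21.39
  Term project 87 × 0.09 = 7.83
  Reading responses 70.5 × 0.17 = 11.985
  Lab reports 96 × 0.08 = 7.68
  Case studies 73.15 × 0.35 = 25.6025
Sum = 74.4875
Bonus assignment: 74.4875 + 3 = 77.4875
77.4875 is ≥ 76 and < 79 → C+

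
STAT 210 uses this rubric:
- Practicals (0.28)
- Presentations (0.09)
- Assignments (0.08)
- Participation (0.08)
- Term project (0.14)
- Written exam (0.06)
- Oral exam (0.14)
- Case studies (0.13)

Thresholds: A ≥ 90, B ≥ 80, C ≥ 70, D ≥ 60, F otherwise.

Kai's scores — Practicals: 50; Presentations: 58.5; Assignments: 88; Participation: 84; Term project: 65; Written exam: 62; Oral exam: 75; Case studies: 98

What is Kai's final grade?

Weighted total:
  Practicals 50 × 0.28 = 14
  Presentations 58.5 × 0.09 = 5.265
  Assignments 88 × 0.08 = 7.04
  Participation 84 × 0.08 = 6.72
  Term project 65 × 0.14 = 9.1
  Written exam 62 × 0.06 = 3.72
  Oral exam 75 × 0.14 = 10.5
  Case studies 98 × 0.13 = 12.74
Sum = 69.085
69.085 is ≥ 60 and < 70 → D

D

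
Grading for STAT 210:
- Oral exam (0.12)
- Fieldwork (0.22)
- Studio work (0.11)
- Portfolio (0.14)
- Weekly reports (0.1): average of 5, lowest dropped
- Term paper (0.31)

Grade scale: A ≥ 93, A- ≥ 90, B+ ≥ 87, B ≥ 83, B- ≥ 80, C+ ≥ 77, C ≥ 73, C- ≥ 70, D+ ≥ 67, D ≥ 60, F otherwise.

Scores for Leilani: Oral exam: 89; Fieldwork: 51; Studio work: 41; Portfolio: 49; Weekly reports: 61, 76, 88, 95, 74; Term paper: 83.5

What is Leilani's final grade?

D+

Weekly reports: drop 61 → average of remaining 4 = 333/4 = 83.25
Weighted total:
  Oral exam 89 × 0.12 = 10.68
  Fieldwork 51 × 0.22 = 11.22
  Studio work 41 × 0.11 = 4.51
  Portfolio 49 × 0.14 = 6.86
  Weekly reports 83.25 × 0.1 = 8.325
  Term paper 83.5 × 0.31 = 25.885
Sum = 67.48
67.48 is ≥ 67 and < 70 → D+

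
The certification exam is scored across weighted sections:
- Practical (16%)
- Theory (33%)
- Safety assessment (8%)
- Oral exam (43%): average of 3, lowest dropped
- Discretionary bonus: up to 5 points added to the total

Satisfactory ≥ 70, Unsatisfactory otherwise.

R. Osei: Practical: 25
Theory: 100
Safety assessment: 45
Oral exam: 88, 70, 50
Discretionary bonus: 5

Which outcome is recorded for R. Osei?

Oral exam: drop 50 → average of remaining 2 = 158/2 = 79
Weighted total:
  Practical 25 × 0.16 = 4
  Theory 100 × 0.33 = 33
  Safety assessment 45 × 0.08 = 3.6
  Oral exam 79 × 0.43 = 33.97
Sum = 74.57
Discretionary bonus: 74.57 + 5 = 79.57
79.57 ≥ 70 → Satisfactory

Satisfactory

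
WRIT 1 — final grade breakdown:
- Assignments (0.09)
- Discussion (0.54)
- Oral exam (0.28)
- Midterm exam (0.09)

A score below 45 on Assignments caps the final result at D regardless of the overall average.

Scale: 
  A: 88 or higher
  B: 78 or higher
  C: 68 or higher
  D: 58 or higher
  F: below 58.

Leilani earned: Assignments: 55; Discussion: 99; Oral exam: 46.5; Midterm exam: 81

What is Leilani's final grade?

Assignments score 55 ≥ 45: minimum met.
Weighted total:
  Assignments 55 × 0.09 = 4.95
  Discussion 99 × 0.54 = 53.46
  Oral exam 46.5 × 0.28 = 13.02
  Midterm exam 81 × 0.09 = 7.29
Sum = 78.72
78.72 is ≥ 78 and < 88 → B

B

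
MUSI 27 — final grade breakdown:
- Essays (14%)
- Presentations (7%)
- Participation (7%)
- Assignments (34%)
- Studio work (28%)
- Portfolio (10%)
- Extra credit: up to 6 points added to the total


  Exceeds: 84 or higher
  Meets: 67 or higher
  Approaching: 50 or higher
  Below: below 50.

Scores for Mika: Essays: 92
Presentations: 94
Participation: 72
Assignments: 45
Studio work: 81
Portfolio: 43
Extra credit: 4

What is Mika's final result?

Weighted total:
  Essays 92 × 0.14 = 12.88
  Presentations 94 × 0.07 = 6.58
  Participation 72 × 0.07 = 5.04
  Assignments 45 × 0.34 = 15.3
  Studio work 81 × 0.28 = 22.68
  Portfolio 43 × 0.1 = 4.3
Sum = 66.78
Extra credit: 66.78 + 4 = 70.78
70.78 is ≥ 67 and < 84 → Meets

Meets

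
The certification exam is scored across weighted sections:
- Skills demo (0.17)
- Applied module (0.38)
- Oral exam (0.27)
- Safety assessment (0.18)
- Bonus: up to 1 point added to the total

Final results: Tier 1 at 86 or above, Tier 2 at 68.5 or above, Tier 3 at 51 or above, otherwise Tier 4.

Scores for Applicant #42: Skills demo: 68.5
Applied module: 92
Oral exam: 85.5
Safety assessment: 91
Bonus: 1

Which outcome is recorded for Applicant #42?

Weighted total:
  Skills demo 68.5 × 0.17 = 11.645
  Applied module 92 × 0.38 = 34.96
  Oral exam 85.5 × 0.27 = 23.085
  Safety assessment 91 × 0.18 = 16.38
Sum = 86.07
Bonus: 86.07 + 1 = 87.07
87.07 ≥ 86 → Tier 1

Tier 1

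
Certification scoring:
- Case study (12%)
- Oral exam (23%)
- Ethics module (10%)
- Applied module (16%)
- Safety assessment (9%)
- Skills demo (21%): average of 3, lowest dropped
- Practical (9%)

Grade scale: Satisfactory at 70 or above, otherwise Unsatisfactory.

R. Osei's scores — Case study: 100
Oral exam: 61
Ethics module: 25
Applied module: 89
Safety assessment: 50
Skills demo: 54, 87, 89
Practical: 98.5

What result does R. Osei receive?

Satisfactory

Skills demo: drop 54 → average of remaining 2 = 176/2 = 88
Weighted total:
  Case study 100 × 0.12 = 12
  Oral exam 61 × 0.23 = 14.03
  Ethics module 25 × 0.1 = 2.5
  Applied module 89 × 0.16 = 14.24
  Safety assessment 50 × 0.09 = 4.5
  Skills demo 88 × 0.21 = 18.48
  Practical 98.5 × 0.09 = 8.865
Sum = 74.615
74.615 ≥ 70 → Satisfactory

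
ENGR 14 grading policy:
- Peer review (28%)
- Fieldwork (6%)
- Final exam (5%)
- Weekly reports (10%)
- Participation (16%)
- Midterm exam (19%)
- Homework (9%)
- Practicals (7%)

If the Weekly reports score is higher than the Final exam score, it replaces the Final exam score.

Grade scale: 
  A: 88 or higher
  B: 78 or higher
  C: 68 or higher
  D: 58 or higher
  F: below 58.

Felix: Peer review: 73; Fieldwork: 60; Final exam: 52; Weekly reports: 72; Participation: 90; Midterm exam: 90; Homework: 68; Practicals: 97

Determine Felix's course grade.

B

Weekly reports (72) > Final exam (52), so Final exam counts as 72.
Weighted total:
  Peer review 73 × 0.28 = 20.44
  Fieldwork 60 × 0.06 = 3.6
  Final exam 72 × 0.05 = 3.6
  Weekly reports 72 × 0.1 = 7.2
  Participation 90 × 0.16 = 14.4
  Midterm exam 90 × 0.19 = 17.1
  Homework 68 × 0.09 = 6.12
  Practicals 97 × 0.07 = 6.79
Sum = 79.25
79.25 is ≥ 78 and < 88 → B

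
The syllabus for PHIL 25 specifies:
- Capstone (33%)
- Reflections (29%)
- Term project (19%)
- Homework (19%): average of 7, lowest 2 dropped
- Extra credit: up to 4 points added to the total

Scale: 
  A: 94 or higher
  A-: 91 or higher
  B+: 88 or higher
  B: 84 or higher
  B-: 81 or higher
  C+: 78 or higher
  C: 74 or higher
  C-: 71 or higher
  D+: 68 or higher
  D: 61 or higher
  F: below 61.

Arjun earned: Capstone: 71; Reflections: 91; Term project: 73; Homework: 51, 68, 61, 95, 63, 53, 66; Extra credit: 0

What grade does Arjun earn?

C

Homework: drop 51, 53 → average of remaining 5 = 353/5 = 70.6
Weighted total:
  Capstone 71 × 0.33 = 23.43
  Reflections 91 × 0.29 = 26.39
  Term project 73 × 0.19 = 13.87
  Homework 70.6 × 0.19 = 13.414
Sum = 77.104
Extra credit: 77.104 + 0 = 77.104
77.104 is ≥ 74 and < 78 → C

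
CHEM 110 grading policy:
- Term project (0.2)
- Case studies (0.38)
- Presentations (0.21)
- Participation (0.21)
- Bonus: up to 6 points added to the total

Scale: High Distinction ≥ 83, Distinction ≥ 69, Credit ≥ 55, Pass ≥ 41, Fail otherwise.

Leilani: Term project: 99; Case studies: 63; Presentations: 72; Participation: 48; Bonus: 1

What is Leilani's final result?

Distinction

Weighted total:
  Term project 99 × 0.2 = 19.8
  Case studies 63 × 0.38 = 23.94
  Presentations 72 × 0.21 = 15.12
  Participation 48 × 0.21 = 10.08
Sum = 68.94
Bonus: 68.94 + 1 = 69.94
69.94 is ≥ 69 and < 83 → Distinction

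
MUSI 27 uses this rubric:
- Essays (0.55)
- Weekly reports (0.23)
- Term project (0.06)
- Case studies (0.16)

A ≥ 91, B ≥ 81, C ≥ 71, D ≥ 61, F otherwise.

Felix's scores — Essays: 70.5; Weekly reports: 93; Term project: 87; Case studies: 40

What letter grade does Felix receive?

Weighted total:
  Essays 70.5 × 0.55 = 38.775
  Weekly reports 93 × 0.23 = 21.39
  Term project 87 × 0.06 = 5.22
  Case studies 40 × 0.16 = 6.4
Sum = 71.785
71.785 is ≥ 71 and < 81 → C

C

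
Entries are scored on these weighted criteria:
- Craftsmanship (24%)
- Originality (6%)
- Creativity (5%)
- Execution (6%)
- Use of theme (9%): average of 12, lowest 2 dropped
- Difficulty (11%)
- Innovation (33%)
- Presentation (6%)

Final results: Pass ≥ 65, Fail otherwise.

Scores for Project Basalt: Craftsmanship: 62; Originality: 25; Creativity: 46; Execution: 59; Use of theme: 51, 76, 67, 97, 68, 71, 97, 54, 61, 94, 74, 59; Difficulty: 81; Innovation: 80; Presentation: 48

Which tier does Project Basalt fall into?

Use of theme: drop 51, 54 → average of remaining 10 = 764/10 = 76.4
Weighted total:
  Craftsmanship 62 × 0.24 = 14.88
  Originality 25 × 0.06 = 1.5
  Creativity 46 × 0.05 = 2.3
  Execution 59 × 0.06 = 3.54
  Use of theme 76.4 × 0.09 = 6.876
  Difficulty 81 × 0.11 = 8.91
  Innovation 80 × 0.33 = 26.4
  Presentation 48 × 0.06 = 2.88
Sum = 67.286
67.286 ≥ 65 → Pass

Pass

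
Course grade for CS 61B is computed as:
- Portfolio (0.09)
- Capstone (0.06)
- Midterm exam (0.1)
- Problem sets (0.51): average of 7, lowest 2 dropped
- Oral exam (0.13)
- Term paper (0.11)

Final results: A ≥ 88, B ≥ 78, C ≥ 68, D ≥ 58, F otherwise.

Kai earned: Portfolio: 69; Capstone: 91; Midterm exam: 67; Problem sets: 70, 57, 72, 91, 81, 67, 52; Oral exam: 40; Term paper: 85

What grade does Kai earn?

C

Problem sets: drop 52, 57 → average of remaining 5 = 381/5 = 76.2
Weighted total:
  Portfolio 69 × 0.09 = 6.21
  Capstone 91 × 0.06 = 5.46
  Midterm exam 67 × 0.1 = 6.7
  Problem sets 76.2 × 0.51 = 38.862
  Oral exam 40 × 0.13 = 5.2
  Term paper 85 × 0.11 = 9.35
Sum = 71.782
71.782 is ≥ 68 and < 78 → C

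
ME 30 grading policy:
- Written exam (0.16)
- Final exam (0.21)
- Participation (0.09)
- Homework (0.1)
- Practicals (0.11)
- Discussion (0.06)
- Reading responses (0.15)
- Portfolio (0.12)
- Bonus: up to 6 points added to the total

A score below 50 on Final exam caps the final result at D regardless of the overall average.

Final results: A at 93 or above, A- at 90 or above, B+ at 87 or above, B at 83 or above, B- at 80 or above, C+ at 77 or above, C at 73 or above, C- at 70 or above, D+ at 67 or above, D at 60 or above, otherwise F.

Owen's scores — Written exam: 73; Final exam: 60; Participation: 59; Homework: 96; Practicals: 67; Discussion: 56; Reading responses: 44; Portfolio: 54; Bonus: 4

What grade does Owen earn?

Final exam score 60 ≥ 50: minimum met.
Weighted total:
  Written exam 73 × 0.16 = 11.68
  Final exam 60 × 0.21 = 12.6
  Participation 59 × 0.09 = 5.31
  Homework 96 × 0.1 = 9.6
  Practicals 67 × 0.11 = 7.37
  Discussion 56 × 0.06 = 3.36
  Reading responses 44 × 0.15 = 6.6
  Portfolio 54 × 0.12 = 6.48
Sum = 63
Bonus: 63 + 4 = 67
67 is ≥ 67 and < 70 → D+

D+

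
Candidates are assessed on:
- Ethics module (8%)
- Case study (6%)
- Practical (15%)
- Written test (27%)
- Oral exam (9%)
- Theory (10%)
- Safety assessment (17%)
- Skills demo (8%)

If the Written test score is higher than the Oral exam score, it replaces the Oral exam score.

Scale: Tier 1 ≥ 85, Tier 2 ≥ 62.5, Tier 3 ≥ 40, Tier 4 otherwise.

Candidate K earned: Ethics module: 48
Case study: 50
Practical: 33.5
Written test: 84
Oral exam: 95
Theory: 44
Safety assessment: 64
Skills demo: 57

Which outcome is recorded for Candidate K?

Written test (84) ≤ Oral exam (95), so Oral exam stays at 95.
Weighted total:
  Ethics module 48 × 0.08 = 3.84
  Case study 50 × 0.06 = 3
  Practical 33.5 × 0.15 = 5.025
  Written test 84 × 0.27 = 22.68
  Oral exam 95 × 0.09 = 8.55
  Theory 44 × 0.1 = 4.4
  Safety assessment 64 × 0.17 = 10.88
  Skills demo 57 × 0.08 = 4.56
Sum = 62.935
62.935 is ≥ 62.5 and < 85 → Tier 2

Tier 2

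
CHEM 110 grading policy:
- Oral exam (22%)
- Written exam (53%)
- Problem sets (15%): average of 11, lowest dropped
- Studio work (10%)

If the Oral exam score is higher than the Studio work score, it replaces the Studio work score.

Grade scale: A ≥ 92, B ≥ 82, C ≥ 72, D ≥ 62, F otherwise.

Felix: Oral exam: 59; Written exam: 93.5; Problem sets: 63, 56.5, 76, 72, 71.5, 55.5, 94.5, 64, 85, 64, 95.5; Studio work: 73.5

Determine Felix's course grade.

C

Problem sets: drop 55.5 → average of remaining 10 = 742/10 = 74.2
Oral exam (59) ≤ Studio work (73.5), so Studio work stays at 73.5.
Weighted total:
  Oral exam 59 × 0.22 = 12.98
  Written exam 93.5 × 0.53 = 49.555
  Problem sets 74.2 × 0.15 = 11.13
  Studio work 73.5 × 0.1 = 7.35
Sum = 81.015
81.015 is ≥ 72 and < 82 → C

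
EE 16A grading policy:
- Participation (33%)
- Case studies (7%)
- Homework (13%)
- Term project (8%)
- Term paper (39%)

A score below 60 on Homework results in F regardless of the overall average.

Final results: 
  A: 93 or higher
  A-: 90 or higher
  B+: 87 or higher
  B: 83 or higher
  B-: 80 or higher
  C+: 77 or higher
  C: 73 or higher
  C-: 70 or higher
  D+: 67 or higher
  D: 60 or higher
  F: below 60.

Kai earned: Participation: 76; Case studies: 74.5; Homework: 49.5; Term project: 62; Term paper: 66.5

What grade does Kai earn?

F

Homework score 49.5 < 60: minimum not met.
Weighted total:
  Participation 76 × 0.33 = 25.08
  Case studies 74.5 × 0.07 = 5.215
  Homework 49.5 × 0.13 = 6.435
  Term project 62 × 0.08 = 4.96
  Term paper 66.5 × 0.39 = 25.935
Sum = 67.625
Because the Homework minimum was not met, the result is F.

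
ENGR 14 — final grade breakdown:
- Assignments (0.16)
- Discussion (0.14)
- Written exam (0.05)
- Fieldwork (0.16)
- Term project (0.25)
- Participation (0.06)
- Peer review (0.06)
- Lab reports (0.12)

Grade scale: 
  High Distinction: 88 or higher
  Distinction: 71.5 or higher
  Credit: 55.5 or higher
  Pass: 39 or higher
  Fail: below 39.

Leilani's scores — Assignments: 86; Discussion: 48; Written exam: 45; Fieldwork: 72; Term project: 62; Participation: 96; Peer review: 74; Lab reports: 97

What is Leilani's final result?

Distinction

Weighted total:
  Assignments 86 × 0.16 = 13.76
  Discussion 48 × 0.14 = 6.72
  Written exam 45 × 0.05 = 2.25
  Fieldwork 72 × 0.16 = 11.52
  Term project 62 × 0.25 = 15.5
  Participation 96 × 0.06 = 5.76
  Peer review 74 × 0.06 = 4.44
  Lab reports 97 × 0.12 = 11.64
Sum = 71.59
71.59 is ≥ 71.5 and < 88 → Distinction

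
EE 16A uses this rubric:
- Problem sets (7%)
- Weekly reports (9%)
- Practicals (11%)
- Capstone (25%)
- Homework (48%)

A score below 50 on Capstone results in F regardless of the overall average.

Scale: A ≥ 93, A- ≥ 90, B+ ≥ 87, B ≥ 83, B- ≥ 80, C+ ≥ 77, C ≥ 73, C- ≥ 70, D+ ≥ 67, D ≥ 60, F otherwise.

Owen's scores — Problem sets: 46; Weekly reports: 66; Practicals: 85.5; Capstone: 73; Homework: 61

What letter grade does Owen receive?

Capstone score 73 ≥ 50: minimum met.
Weighted total:
  Problem sets 46 × 0.07 = 3.22
  Weekly reports 66 × 0.09 = 5.94
  Practicals 85.5 × 0.11 = 9.405
  Capstone 73 × 0.25 = 18.25
  Homework 61 × 0.48 = 29.28
Sum = 66.095
66.095 is ≥ 60 and < 67 → D

D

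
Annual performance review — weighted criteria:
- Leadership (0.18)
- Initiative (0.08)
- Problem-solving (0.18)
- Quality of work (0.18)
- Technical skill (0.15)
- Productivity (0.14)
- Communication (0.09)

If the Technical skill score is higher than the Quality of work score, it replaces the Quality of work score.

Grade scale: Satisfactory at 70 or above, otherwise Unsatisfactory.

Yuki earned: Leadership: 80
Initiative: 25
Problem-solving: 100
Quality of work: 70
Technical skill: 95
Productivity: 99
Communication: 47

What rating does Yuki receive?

Satisfactory

Technical skill (95) > Quality of work (70), so Quality of work counts as 95.
Weighted total:
  Leadership 80 × 0.18 = 14.4
  Initiative 25 × 0.08 = 2
  Problem-solving 100 × 0.18 = 18
  Quality of work 95 × 0.18 = 17.1
  Technical skill 95 × 0.15 = 14.25
  Productivity 99 × 0.14 = 13.86
  Communication 47 × 0.09 = 4.23
Sum = 83.84
83.84 ≥ 70 → Satisfactory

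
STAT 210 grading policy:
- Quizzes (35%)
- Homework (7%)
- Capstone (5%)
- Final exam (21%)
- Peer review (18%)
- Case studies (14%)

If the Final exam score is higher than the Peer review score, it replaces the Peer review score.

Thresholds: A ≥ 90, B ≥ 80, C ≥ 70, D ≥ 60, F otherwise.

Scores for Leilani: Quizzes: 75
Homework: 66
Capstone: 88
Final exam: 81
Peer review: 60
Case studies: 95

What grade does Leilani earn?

Final exam (81) > Peer review (60), so Peer review counts as 81.
Weighted total:
  Quizzes 75 × 0.35 = 26.25
  Homework 66 × 0.07 = 4.62
  Capstone 88 × 0.05 = 4.4
  Final exam 81 × 0.21 = 17.01
  Peer review 81 × 0.18 = 14.58
  Case studies 95 × 0.14 = 13.3
Sum = 80.16
80.16 is ≥ 80 and < 90 → B

B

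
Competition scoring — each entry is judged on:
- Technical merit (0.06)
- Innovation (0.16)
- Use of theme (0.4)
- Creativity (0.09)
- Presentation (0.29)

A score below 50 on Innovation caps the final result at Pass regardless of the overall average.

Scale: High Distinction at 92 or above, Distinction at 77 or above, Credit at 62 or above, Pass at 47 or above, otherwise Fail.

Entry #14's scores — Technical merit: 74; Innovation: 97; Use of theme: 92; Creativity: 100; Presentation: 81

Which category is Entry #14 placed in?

Innovation score 97 ≥ 50: minimum met.
Weighted total:
  Technical merit 74 × 0.06 = 4.44
  Innovation 97 × 0.16 = 15.52
  Use of theme 92 × 0.4 = 36.8
  Creativity 100 × 0.09 = 9
  Presentation 81 × 0.29 = 23.49
Sum = 89.25
89.25 is ≥ 77 and < 92 → Distinction

Distinction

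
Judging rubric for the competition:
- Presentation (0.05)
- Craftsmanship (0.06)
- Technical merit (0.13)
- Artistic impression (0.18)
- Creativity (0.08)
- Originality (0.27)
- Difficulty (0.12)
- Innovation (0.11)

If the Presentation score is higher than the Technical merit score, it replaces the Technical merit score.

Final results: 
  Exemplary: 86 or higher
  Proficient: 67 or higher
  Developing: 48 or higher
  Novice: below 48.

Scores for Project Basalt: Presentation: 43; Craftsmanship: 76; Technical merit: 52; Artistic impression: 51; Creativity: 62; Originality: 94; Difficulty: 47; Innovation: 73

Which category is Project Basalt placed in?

Presentation (43) ≤ Technical merit (52), so Technical merit stays at 52.
Weighted total:
  Presentation 43 × 0.05 = 2.15
  Craftsmanship 76 × 0.06 = 4.56
  Technical merit 52 × 0.13 = 6.76
  Artistic impression 51 × 0.18 = 9.18
  Creativity 62 × 0.08 = 4.96
  Originality 94 × 0.27 = 25.38
  Difficulty 47 × 0.12 = 5.64
  Innovation 73 × 0.11 = 8.03
Sum = 66.66
66.66 is ≥ 48 and < 67 → Developing

Developing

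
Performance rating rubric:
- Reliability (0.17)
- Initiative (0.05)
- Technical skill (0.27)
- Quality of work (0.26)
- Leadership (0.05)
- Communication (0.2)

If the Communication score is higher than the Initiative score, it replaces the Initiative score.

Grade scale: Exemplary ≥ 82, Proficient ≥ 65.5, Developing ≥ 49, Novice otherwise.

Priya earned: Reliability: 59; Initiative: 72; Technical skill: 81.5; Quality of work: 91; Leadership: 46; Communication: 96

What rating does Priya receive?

Communication (96) > Initiative (72), so Initiative counts as 96.
Weighted total:
  Reliability 59 × 0.17 = 10.03
  Initiative 96 × 0.05 = 4.8
  Technical skill 81.5 × 0.27 = 22.005
  Quality of work 91 × 0.26 = 23.66
  Leadership 46 × 0.05 = 2.3
  Communication 96 × 0.2 = 19.2
Sum = 81.995
81.995 is ≥ 65.5 and < 82 → Proficient

Proficient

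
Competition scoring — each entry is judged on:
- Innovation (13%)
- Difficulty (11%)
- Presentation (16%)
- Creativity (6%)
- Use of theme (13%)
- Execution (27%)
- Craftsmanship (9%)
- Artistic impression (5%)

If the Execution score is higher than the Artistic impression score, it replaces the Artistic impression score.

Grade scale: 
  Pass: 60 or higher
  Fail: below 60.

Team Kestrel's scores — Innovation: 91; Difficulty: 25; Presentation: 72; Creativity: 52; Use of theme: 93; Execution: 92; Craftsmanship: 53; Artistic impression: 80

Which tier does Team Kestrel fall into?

Execution (92) > Artistic impression (80), so Artistic impression counts as 92.
Weighted total:
  Innovation 91 × 0.13 = 11.83
  Difficulty 25 × 0.11 = 2.75
  Presentation 72 × 0.16 = 11.52
  Creativity 52 × 0.06 = 3.12
  Use of theme 93 × 0.13 = 12.09
  Execution 92 × 0.27 = 24.84
  Craftsmanship 53 × 0.09 = 4.77
  Artistic impression 92 × 0.05 = 4.6
Sum = 75.52
75.52 ≥ 60 → Pass

Pass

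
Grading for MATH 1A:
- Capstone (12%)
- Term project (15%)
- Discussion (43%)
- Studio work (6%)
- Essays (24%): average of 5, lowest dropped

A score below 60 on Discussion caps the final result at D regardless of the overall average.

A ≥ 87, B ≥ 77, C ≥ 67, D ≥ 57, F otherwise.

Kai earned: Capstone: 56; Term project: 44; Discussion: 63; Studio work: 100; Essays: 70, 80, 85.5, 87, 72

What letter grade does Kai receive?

Essays: drop 70 → average of remaining 4 = 324.5/4 = 81.125
Discussion score 63 ≥ 60: minimum met.
Weighted total:
  Capstone 56 × 0.12 = 6.72
  Term project 44 × 0.15 = 6.6
  Discussion 63 × 0.43 = 27.09
  Studio work 100 × 0.06 = 6
  Essays 81.125 × 0.24 = 19.47
Sum = 65.88
65.88 is ≥ 57 and < 67 → D

D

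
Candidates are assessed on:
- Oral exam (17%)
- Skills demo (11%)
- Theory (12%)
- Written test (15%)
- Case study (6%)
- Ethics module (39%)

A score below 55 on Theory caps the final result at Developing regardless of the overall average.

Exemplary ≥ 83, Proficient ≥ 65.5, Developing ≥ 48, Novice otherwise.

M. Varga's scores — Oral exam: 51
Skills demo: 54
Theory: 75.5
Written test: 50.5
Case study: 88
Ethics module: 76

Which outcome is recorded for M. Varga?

Proficient

Theory score 75.5 ≥ 55: minimum met.
Weighted total:
  Oral exam 51 × 0.17 = 8.67
  Skills demo 54 × 0.11 = 5.94
  Theory 75.5 × 0.12 = 9.06
  Written test 50.5 × 0.15 = 7.575
  Case study 88 × 0.06 = 5.28
  Ethics module 76 × 0.39 = 29.64
Sum = 66.165
66.165 is ≥ 65.5 and < 83 → Proficient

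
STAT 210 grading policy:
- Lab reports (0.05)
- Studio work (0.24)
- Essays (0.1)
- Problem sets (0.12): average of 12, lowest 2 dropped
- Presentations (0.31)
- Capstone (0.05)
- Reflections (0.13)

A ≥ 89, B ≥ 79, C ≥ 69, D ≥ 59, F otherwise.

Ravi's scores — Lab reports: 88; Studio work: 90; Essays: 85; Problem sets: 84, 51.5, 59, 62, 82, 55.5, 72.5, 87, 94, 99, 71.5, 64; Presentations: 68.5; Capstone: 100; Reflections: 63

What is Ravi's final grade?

Problem sets: drop 51.5, 55.5 → average of remaining 10 = 775/10 = 77.5
Weighted total:
  Lab reports 88 × 0.05 = 4.4
  Studio work 90 × 0.24 = 21.6
  Essays 85 × 0.1 = 8.5
  Problem sets 77.5 × 0.12 = 9.3
  Presentations 68.5 × 0.31 = 21.235
  Capstone 100 × 0.05 = 5
  Reflections 63 × 0.13 = 8.19
Sum = 78.225
78.225 is ≥ 69 and < 79 → C

C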